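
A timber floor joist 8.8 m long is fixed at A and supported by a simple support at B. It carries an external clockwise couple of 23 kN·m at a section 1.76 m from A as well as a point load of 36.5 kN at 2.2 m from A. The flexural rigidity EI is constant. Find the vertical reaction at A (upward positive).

Release the roller at B. Primary structure: cantilever fixed at A.
Primary-structure tip deflection at B by superposition:
  clockwise couple 23 at a = 1.76: M₀a(2L − a)/(2EI) = 320.6/EI
  point load 36.5 at a = 2.2: Pa²(3L − a)/(6EI) = 712.5/EI
  δ_0 = 1033/EI
Tip deflection under a unit load at B: L³/(3EI) = 227.2/EI.
Compatibility at B: δ_0 − R_B·δ_{BB} = 0, so R_B = 1033/227.2 = 4.548 kN.
Vertical equilibrium: R_A = ΣP − R_B = 36.5 − 4.548 = 31.95 kN.

R_A = 31.95 kN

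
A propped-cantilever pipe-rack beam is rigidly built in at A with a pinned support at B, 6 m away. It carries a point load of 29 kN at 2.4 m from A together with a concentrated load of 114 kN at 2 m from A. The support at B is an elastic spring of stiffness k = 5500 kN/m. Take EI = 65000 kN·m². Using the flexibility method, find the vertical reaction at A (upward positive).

R_A = 123.3 kN

Release the roller at B. Primary structure: cantilever fixed at A.
Downward deflection at the released point B due to the loads:
  point load 29 at a = 2.4: Pa²(3L − a)/(6EI) = 434.3/EI
  point load 114 at a = 2: Pa²(3L − a)/(6EI) = 1216/EI
  δ_0 = 1650/EI
Tip deflection under a unit load at B: L³/(3EI) = 72/EI.
With EI = 65000 kN·m²: δ_0 = 0.025389 m and δ_{BB} = 0.001108 m/kN.
Compatibility — the spring shortens by R_B/k under the reaction it provides: δ_0 − R_B·δ_{BB} = R_B/k. With 1/k = 0.000182 m/kN, R_B = δ_0 / (δ_{BB} + 1/k) = 0.025389 / (0.001108 + 0.000182) = 19.69 kN.
Vertical equilibrium: R_A = ΣP − R_B = 143 − 19.69 = 123.3 kN.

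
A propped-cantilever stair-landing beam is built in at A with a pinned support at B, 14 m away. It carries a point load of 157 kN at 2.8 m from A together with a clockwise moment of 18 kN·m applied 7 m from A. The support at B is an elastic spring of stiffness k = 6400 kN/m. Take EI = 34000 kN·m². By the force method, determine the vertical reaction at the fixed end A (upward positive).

R_A = 146.8 kN

Choose R_B as the redundant. The primary structure is the cantilever fixed at A.
Free-end deflection of the primary structure under the applied loading (downward +):
  point load 157 at a = 2.8: Pa²(3L − a)/(6EI) = 8042/EI
  clockwise couple 18 at a = 7: M₀a(2L − a)/(2EI) = 1323/EI
  δ_0 = 9365/EI
Flexibility coefficient — unit upward force at B: δ_{BB} = L³/(3EI) = 914.7/EI.
With EI = 34000 kN·m²: δ_0 = 0.27543 m and δ_{BB} = 0.026902 m/kN.
Compatibility — the spring shortens by R_B/k under the reaction it provides: δ_0 − R_B·δ_{BB} = R_B/k. With 1/k = 0.000156 m/kN, R_B = δ_0 / (δ_{BB} + 1/k) = 0.27543 / (0.026902 + 0.000156) = 10.18 kN.
Vertical equilibrium: R_A = ΣP − R_B = 157 − 10.18 = 146.8 kN.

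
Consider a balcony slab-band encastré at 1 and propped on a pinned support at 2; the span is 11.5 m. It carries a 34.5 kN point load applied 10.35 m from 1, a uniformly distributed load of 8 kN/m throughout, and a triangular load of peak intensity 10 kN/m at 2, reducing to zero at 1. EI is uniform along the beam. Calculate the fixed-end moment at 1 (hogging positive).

M_1 = 229 kN·m

Remove the prop at 2; the released (primary) structure is a cantilever built in at 1.
Free-end deflection of the primary structure under the applied loading (downward +):
  point load 34.5 at a = 10.35: Pa²(3L − a)/(6EI) = 14875/EI
  UDL 8: wL⁴/(8EI) = 17490/EI
  triangular load, peak 10 at the free end: 11w₀L⁴/(120EI) = 16033/EI
  δ_0 = 48398/EI
Tip deflection under a unit load at 2: L³/(3EI) = 507/EI.
The prop prevents deflection at 2: R_2 = δ_0/δ_{22} = 48398/507 = 95.47 kN.
Moment equilibrium about 1: M_1 = Σ(load moments about 1) − R_2·L = 1327 − 95.47×11.5 = 229 kN·m.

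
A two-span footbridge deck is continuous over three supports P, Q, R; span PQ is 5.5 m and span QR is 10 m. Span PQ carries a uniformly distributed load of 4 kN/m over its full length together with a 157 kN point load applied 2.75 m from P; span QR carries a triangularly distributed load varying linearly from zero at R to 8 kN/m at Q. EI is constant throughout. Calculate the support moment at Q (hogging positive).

M_Q = 97.23 kN·m

Insert a hinge at Q; M_Q is the redundant, and each span becomes simply supported.
End slopes at the hinge Q, treating each span as simply supported:
  span PQ: UDL 4: wL³/(24EI) = 27.73/EI
  span PQ: point load 157 at a = 2.75: Pab(L + a)/(6LEI) = 296.8/EI
  span QR: triangular load, peak 8: w₀L³/(45EI) = 177.8/EI
  relative rotation θ_0 = (324.6 + 177.8)/EI = 502.3/EI
A unit hogging moment at Q produces rotation L₁/(3EI) + L₂/(3EI) = 5.167/EI.
Slope continuity at Q: θ_0 = M_Q·5.167/EI, so M_Q = 502.3/5.167 = 97.23 kN·m (hogging).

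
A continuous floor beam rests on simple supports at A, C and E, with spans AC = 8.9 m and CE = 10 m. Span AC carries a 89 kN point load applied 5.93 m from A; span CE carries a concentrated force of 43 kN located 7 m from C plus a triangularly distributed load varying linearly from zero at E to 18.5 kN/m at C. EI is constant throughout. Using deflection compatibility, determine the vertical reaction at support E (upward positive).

Take M_C as the redundant. Released structure: two simple spans AC and CE with a hinge at C.
End slopes at the hinge C, treating each span as simply supported:
  span AC: point load 89 at a = 5.93: Pab(L + a)/(6LEI) = 435.3/EI
  span CE: point load 43 at a = 7: Pab(L + b)/(6LEI) = 195.7/EI
  span CE: triangular load, peak 18.5: w₀L³/(45EI) = 411.1/EI
  relative rotation θ_0 = (435.3 + 606.8)/EI = 1042/EI
A unit hogging moment at C produces rotation L₁/(3EI) + L₂/(3EI) = 6.3/EI.
Slope continuity at C: θ_0 = M_C·6.3/EI, so M_C = 1042/6.3 = 165.4 kN·m (hogging).
Span CE, ΣM about E: R_C^{CE}·10 = 745.7 + 165.4, so R_C^{CE} = 91.11 kN and R_E = 135.5 − 91.11 = 44.39 kN.

R_E = 44.39 kN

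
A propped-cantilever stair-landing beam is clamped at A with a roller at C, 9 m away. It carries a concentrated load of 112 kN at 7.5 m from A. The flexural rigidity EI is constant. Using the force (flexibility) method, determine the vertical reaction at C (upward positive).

R_C = 84.26 kN

Remove the prop at C; the released (primary) structure is a cantilever built in at A.
Downward deflection at the released point C due to the loads:
  point load 112 at a = 7.5: Pa²(3L − a)/(6EI) = 20475/EI
Tip deflection under a unit load at C: L³/(3EI) = 243/EI.
Compatibility at C: δ_0 − R_C·δ_{CC} = 0, so R_C = 20475/243 = 84.26 kN.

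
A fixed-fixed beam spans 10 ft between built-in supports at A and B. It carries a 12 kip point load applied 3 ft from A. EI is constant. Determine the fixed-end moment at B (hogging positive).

M_B = 7.56 kip·ft

Take the two fixed-end moments M_A, M_B as redundants; the released structure is the simple span AB.
Simple-span end rotations at A and B under the given loads:
  at A: point load 12 at a = 3: Pab(L + b)/(6LEI) = 71.4/EI
  at B: point load 12 at a = 3: Pab(L + a)/(6LEI) = 54.6/EI
  θ_A0 = 71.4/EI,  θ_B0 = 54.6/EI
Flexibility coefficients: a unit moment at one end gives L/(3EI) there and L/(6EI) at the far end, so f₁₁ = f₂₂ = 3.333/EI and f₁₂ = f₂₁ = 1.667/EI.
Compatibility — zero rotation at each built-in end:
  3.333 M_A + 1.667 M_B = 71.4
  1.667 M_A + 3.333 M_B = 54.6
Solving the pair gives M_A = 17.64 kip·ft and M_B = 7.56 kip·ft (hogging).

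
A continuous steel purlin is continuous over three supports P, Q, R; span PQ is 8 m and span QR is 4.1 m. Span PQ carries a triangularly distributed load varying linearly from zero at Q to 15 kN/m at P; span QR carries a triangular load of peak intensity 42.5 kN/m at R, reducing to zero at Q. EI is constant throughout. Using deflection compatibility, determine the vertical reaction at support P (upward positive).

Take M_Q as the redundant. Released structure: two simple spans PQ and QR with a hinge at Q.
End slopes at the hinge Q, treating each span as simply supported:
  span PQ: triangular load, peak 15: 7w₀L³/(360EI) = 149.3/EI
  span QR: triangular load, peak 42.5: 7w₀L³/(360EI) = 56.96/EI
  relative rotation θ_0 = (149.3 + 56.96)/EI = 206.3/EI
A unit hogging moment at Q produces rotation L₁/(3EI) + L₂/(3EI) = 4.033/EI.
Slope continuity at Q: θ_0 = M_Q·4.033/EI, so M_Q = 206.3/4.033 = 51.15 kN·m (hogging).
Span PQ, ΣM about P with M_Q applied at Q: R_Q^{PQ}·8 = 160 + 51.15, so R_Q^{PQ} = 26.39 kN and R_P = 60 − 26.39 = 33.61 kN.

R_P = 33.61 kN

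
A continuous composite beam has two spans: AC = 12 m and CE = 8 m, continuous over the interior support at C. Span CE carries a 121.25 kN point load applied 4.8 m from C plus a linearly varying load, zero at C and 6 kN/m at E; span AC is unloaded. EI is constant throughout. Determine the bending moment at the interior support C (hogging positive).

Take M_C as the redundant. Released structure: two simple spans AC and CE with a hinge at C.
End slopes at the hinge C, treating each span as simply supported:
  span CE: point load 121.25 at a = 4.8: Pab(L + b)/(6LEI) = 434.6/EI
  span CE: triangular load, peak 6: 7w₀L³/(360EI) = 59.73/EI
  relative rotation θ_0 = (0 + 494.3)/EI = 494.3/EI
A unit hogging moment at C produces rotation L₁/(3EI) + L₂/(3EI) = 6.667/EI.
Compatibility: M_C·(L₁+L₂)/(3EI) = θ_0, giving M_C = 74.14 kN·m (hogging).

M_C = 74.14 kN·m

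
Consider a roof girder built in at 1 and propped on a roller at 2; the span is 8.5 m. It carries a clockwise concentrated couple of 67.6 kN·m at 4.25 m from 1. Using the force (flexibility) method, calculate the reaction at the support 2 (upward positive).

R_2 = 8.947 kN

Take the reaction at 2 as the redundant and release it; the primary structure is a cantilever fixed at 1.
Free-end deflection of the primary structure under the applied loading (downward +):
  clockwise couple 67.6 at a = 4.25: M₀a(2L − a)/(2EI) = 1832/EI
Flexibility coefficient — unit upward force at 2: δ_{22} = L³/(3EI) = 204.7/EI.
The prop prevents deflection at 2: R_2 = δ_0/δ_{22} = 1832/204.7 = 8.947 kN.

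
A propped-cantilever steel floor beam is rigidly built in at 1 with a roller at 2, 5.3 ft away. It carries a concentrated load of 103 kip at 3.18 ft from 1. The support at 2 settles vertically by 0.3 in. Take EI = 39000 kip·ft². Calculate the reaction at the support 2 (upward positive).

Release the roller at 2. Primary structure: cantilever fixed at 1.
Deflection at 2 on the released cantilever, summing each load's contribution:
  point load 103 at a = 3.18: Pa²(3L − a)/(6EI) = 2208/EI
Flexibility coefficient — unit upward force at 2: δ_{22} = L³/(3EI) = 49.63/EI.
With EI = 39000 kip·ft²: δ_0 = 0.056619 ft and δ_{22} = 0.001272 ft/kip.
Compatibility — the beam at 2 must follow the support down by 0.025 ft: δ_0 − R_2·δ_{22} = 0.025, so R_2 = (0.056619 − 0.025)/0.001272 = 24.85 kip.

R_2 = 24.85 kip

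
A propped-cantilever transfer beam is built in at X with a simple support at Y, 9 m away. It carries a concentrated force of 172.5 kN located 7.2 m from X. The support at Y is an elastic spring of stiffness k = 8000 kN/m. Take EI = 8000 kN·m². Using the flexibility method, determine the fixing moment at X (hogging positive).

M_X = 153.5 kN·m

Choose R_Y as the redundant. The primary structure is the cantilever fixed at X.
Free-end deflection of the primary structure under the applied loading (downward +):
  point load 172.5 at a = 7.2: Pa²(3L − a)/(6EI) = 29510/EI
Flexibility coefficient — unit upward force at Y: δ_{YY} = L³/(3EI) = 243/EI.
With EI = 8000 kN·m²: δ_0 = 3.6887 m and δ_{YY} = 0.030375 m/kN.
Compatibility — the spring shortens by R_Y/k under the reaction it provides: δ_0 − R_Y·δ_{YY} = R_Y/k. With 1/k = 0.000125 m/kN, R_Y = δ_0 / (δ_{YY} + 1/k) = 3.6887 / (0.030375 + 0.000125) = 120.9 kN.
Moment equilibrium about X: M_X = Σ(load moments about X) − R_Y·L = 1242 − 120.9×9 = 153.5 kN·m.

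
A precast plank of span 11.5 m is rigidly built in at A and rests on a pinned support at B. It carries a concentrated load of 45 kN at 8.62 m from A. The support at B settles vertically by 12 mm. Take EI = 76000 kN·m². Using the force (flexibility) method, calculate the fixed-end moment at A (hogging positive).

M_A = 81.42 kN·m

Take the reaction at B as the redundant and release it; the primary structure is a cantilever fixed at A.
Deflection at B on the released cantilever, summing each load's contribution:
  point load 45 at a = 8.62: Pa²(3L − a)/(6EI) = 14422/EI
Tip deflection under a unit load at B: L³/(3EI) = 507/EI.
With EI = 76000 kN·m²: δ_0 = 0.18977 m and δ_{BB} = 0.006671 m/kN.
Compatibility — the beam at B must follow the support down by 0.012 m: δ_0 − R_B·δ_{BB} = 0.012, so R_B = (0.18977 − 0.012)/0.006671 = 26.65 kN.
Moment equilibrium about A: M_A = Σ(load moments about A) − R_B·L = 387.9 − 26.65×11.5 = 81.42 kN·m.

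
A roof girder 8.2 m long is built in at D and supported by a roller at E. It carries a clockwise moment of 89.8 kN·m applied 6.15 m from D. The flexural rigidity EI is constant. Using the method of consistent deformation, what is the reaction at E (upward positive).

Remove the prop at E; the released (primary) structure is a cantilever built in at D.
Primary-structure tip deflection at E by superposition:
  clockwise couple 89.8 at a = 6.15: M₀a(2L − a)/(2EI) = 2830/EI
Flexibility coefficient — unit upward force at E: δ_{EE} = L³/(3EI) = 183.8/EI.
Compatibility at E: δ_0 − R_E·δ_{EE} = 0, so R_E = 2830/183.8 = 15.4 kN.

R_E = 15.4 kN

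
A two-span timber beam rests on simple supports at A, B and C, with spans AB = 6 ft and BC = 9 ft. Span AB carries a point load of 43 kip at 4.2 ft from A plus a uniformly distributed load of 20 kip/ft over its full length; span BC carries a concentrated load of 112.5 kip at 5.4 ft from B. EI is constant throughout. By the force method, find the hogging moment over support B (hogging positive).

Release continuity at B by inserting a hinge; the redundant is the internal moment M_B. The primary structure is two simply-supported spans AB and BC.
Rotations at B on the released spans (each span's end-slope, ×1/EI):
  span AB: point load 43 at a = 4.2: Pab(L + a)/(6LEI) = 92.11/EI
  span AB: UDL 20: wL³/(24EI) = 180/EI
  span BC: point load 112.5 at a = 5.4: Pab(L + b)/(6LEI) = 510.3/EI
  relative rotation θ_0 = (272.1 + 510.3)/EI = 782.4/EI
A unit hogging moment at B produces rotation L₁/(3EI) + L₂/(3EI) = 5/EI.
Slope continuity at B: θ_0 = M_B·5/EI, so M_B = 782.4/5 = 156.5 kip·ft (hogging).

M_B = 156.5 kip·ft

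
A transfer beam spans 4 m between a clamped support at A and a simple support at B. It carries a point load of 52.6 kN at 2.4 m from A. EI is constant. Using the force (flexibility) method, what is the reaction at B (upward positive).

Take the reaction at B as the redundant and release it; the primary structure is a cantilever fixed at A.
Downward deflection at the released point B due to the loads:
  point load 52.6 at a = 2.4: Pa²(3L − a)/(6EI) = 484.8/EI
Tip deflection under a unit load at B: L³/(3EI) = 21.33/EI.
Compatibility at B: δ_0 − R_B·δ_{BB} = 0, so R_B = 484.8/21.33 = 22.72 kN.

R_B = 22.72 kN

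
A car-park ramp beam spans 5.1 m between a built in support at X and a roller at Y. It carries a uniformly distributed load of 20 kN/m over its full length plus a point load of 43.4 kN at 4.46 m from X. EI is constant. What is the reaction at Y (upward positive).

R_Y = 73.52 kN

Take the reaction at Y as the redundant and release it; the primary structure is a cantilever fixed at X.
Primary-structure tip deflection at Y by superposition:
  UDL 20: wL⁴/(8EI) = 1691/EI
  point load 43.4 at a = 4.46: Pa²(3L − a)/(6EI) = 1560/EI
  δ_0 = 3251/EI
Tip deflection under a unit load at Y: L³/(3EI) = 44.22/EI.
The prop prevents deflection at Y: R_Y = δ_0/δ_{YY} = 3251/44.22 = 73.52 kN.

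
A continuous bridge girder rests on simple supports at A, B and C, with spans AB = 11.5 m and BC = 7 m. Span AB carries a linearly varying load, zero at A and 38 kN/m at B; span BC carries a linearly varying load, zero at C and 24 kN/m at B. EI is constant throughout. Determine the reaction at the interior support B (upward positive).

Insert a hinge at B; M_B is the redundant, and each span becomes simply supported.
Rotations at B on the released spans (each span's end-slope, ×1/EI):
  span AB: triangular load, peak 38: w₀L³/(45EI) = 1284/EI
  span BC: triangular load, peak 24: w₀L³/(45EI) = 182.9/EI
  relative rotation θ_0 = (1284 + 182.9)/EI = 1467/EI
A unit hogging moment at B produces rotation L₁/(3EI) + L₂/(3EI) = 6.167/EI.
Slope continuity at B: θ_0 = M_B·6.167/EI, so M_B = 1467/6.167 = 237.9 kN·m (hogging).
Span AB, ΣM about A with M_B applied at B: R_B^{AB}·11.5 = 1675 + 237.9, so R_B^{AB} = 166.4 kN and R_A = 218.5 − 166.4 = 52.14 kN.
Span BC, ΣM about C: R_B^{BC}·7 = 392 + 237.9, so R_B^{BC} = 89.99 kN and R_C = 84 − 89.99 = -5.99 kN.
R_B = 166.4 + 89.99 = 256.3 kN.

R_B = 256.3 kN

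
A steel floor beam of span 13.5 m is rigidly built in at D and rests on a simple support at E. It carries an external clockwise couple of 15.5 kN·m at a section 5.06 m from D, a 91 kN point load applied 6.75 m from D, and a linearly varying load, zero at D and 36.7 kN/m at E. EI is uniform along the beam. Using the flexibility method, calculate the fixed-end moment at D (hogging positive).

M_D = 621.8 kN·m

Choose R_E as the redundant. The primary structure is the cantilever fixed at D.
Downward deflection at the released point E due to the loads:
  clockwise couple 15.5 at a = 5.06: M₀a(2L − a)/(2EI) = 860.4/EI
  point load 91 at a = 6.75: Pa²(3L − a)/(6EI) = 23322/EI
  triangular load, peak 36.7 at the free end: 11w₀L⁴/(120EI) = 111741/EI
  δ_0 = 135924/EI
Tip deflection under a unit load at E: L³/(3EI) = 820.1/EI.
Compatibility at E: δ_0 − R_E·δ_{EE} = 0, so R_E = 135924/820.1 = 165.7 kN.
Moment equilibrium about D: M_D = Σ(load moments about D) − R_E·L = 2859 − 165.7×13.5 = 621.8 kN·m.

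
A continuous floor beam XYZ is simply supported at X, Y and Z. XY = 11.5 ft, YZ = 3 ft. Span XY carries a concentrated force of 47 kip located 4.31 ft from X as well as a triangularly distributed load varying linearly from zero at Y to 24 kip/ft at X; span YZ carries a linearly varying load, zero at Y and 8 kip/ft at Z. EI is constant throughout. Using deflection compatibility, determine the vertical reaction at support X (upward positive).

R_X = 102.5 kip

Release continuity at Y by inserting a hinge; the redundant is the internal moment M_Y. The primary structure is two simply-supported spans XY and YZ.
Rotations at Y on the released spans (each span's end-slope, ×1/EI):
  span XY: point load 47 at a = 4.31: Pab(L + a)/(6LEI) = 333.7/EI
  span XY: triangular load, peak 24: 7w₀L³/(360EI) = 709.7/EI
  span YZ: triangular load, peak 8: 7w₀L³/(360EI) = 4.2/EI
  relative rotation θ_0 = (1043 + 4.2)/EI = 1048/EI
A unit hogging moment at Y produces rotation L₁/(3EI) + L₂/(3EI) = 4.833/EI.
Compatibility: M_Y·(L₁+L₂)/(3EI) = θ_0, giving M_Y = 216.8 kip·ft (hogging).
Span XY, ΣM about X with M_Y applied at Y: R_Y^{XY}·11.5 = 731.6 + 216.8, so R_Y^{XY} = 82.46 kip and R_X = 185 − 82.46 = 102.5 kip.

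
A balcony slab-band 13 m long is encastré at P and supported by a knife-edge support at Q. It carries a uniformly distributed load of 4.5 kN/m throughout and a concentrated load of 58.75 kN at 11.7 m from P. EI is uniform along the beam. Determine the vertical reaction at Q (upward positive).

Choose R_Q as the redundant. The primary structure is the cantilever fixed at P.
Primary-structure tip deflection at Q by superposition:
  UDL 4.5: wL⁴/(8EI) = 16066/EI
  point load 58.75 at a = 11.7: Pa²(3L − a)/(6EI) = 36592/EI
  δ_0 = 52658/EI
Flexibility coefficient — unit upward force at Q: δ_{QQ} = L³/(3EI) = 732.3/EI.
The prop prevents deflection at Q: R_Q = δ_0/δ_{QQ} = 52658/732.3 = 71.9 kN.

R_Q = 71.9 kN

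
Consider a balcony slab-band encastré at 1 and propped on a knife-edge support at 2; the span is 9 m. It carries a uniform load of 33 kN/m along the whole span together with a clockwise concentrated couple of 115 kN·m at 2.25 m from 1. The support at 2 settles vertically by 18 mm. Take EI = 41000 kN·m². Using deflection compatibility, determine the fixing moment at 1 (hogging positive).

M_1 = 401 kN·m

Remove the prop at 2; the released (primary) structure is a cantilever built in at 1.
Downward deflection at the released point 2 due to the loads:
  UDL 33: wL⁴/(8EI) = 27064/EI
  clockwise couple 115 at a = 2.25: M₀a(2L − a)/(2EI) = 2038/EI
  δ_0 = 29102/EI
Tip deflection under a unit load at 2: L³/(3EI) = 243/EI.
With EI = 41000 kN·m²: δ_0 = 0.7098 m and δ_{22} = 0.005927 m/kN.
Compatibility — the beam at 2 must follow the support down by 0.018 m: δ_0 − R_2·δ_{22} = 0.018, so R_2 = (0.7098 − 0.018)/0.005927 = 116.7 kN.
Moment equilibrium about 1: M_1 = Σ(load moments about 1) − R_2·L = 1452 − 116.7×9 = 401 kN·m.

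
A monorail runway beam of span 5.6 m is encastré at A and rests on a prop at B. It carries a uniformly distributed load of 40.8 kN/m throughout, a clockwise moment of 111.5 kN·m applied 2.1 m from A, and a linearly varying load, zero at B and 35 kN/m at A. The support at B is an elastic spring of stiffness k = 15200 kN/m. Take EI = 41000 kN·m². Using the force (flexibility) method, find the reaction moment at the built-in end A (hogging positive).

Remove the prop at B; the released (primary) structure is a cantilever built in at A.
Deflection at B on the released cantilever, summing each load's contribution:
  UDL 40.8: wL⁴/(8EI) = 5016/EI
  clockwise couple 111.5 at a = 2.1: M₀a(2L − a)/(2EI) = 1065/EI
  triangular load, peak 35 at the fixed end: w₀L⁴/(30EI) = 1147/EI
  δ_0 = 7228/EI
Tip deflection under a unit load at B: L³/(3EI) = 58.54/EI.
With EI = 41000 kN·m²: δ_0 = 0.1763 m and δ_{BB} = 0.001428 m/kN.
Compatibility — the spring shortens by R_B/k under the reaction it provides: δ_0 − R_B·δ_{BB} = R_B/k. With 1/k = 0.000066 m/kN, R_B = δ_0 / (δ_{BB} + 1/k) = 0.1763 / (0.001428 + 0.000066) = 118 kN.
Moment equilibrium about A: M_A = Σ(load moments about A) − R_B·L = 934.2 − 118×5.6 = 273.2 kN·m.

M_A = 273.2 kN·m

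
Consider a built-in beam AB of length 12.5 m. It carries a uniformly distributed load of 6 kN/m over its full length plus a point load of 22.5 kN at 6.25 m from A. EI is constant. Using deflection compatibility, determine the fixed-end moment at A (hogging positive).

Take the two fixed-end moments M_A, M_B as redundants; the released structure is the simple span AB.
On the primary (simply-supported) span, the end slopes from the loading are:
  at A: UDL 6: wL³/(24EI) = 488.3/EI
  at B: UDL 6: wL³/(24EI) = 488.3/EI
  at A: point load 22.5 at a = 6.25: Pab(L + b)/(6LEI) = 219.7/EI
  at B: point load 22.5 at a = 6.25: Pab(L + a)/(6LEI) = 219.7/EI
  θ_A0 = 708/EI,  θ_B0 = 708/EI
Flexibility coefficients: a unit moment at one end gives L/(3EI) there and L/(6EI) at the far end, so f₁₁ = f₂₂ = 4.167/EI and f₁₂ = f₂₁ = 2.083/EI.
Compatibility — zero rotation at each built-in end:
  4.167 M_A + 2.083 M_B = 708
  2.083 M_A + 4.167 M_B = 708
Solving the pair gives M_A = 113.3 kN·m and M_B = 113.3 kN·m (hogging).

M_A = 113.3 kN·m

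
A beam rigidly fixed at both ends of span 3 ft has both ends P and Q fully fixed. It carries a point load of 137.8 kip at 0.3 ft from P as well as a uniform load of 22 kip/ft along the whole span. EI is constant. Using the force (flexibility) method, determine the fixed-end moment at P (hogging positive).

M_P = 49.99 kip·ft

Release both end moments; the primary structure is a simply-supported span PQ with redundants M_P and M_Q.
End rotations of the released simple span under the applied load (×1/EI):
  at P: point load 137.8 at a = 0.3: Pab(L + b)/(6LEI) = 35.35/EI
  at Q: point load 137.8 at a = 0.3: Pab(L + a)/(6LEI) = 20.46/EI
  at P: UDL 22: wL³/(24EI) = 24.75/EI
  at Q: UDL 22: wL³/(24EI) = 24.75/EI
  θ_P0 = 60.1/EI,  θ_Q0 = 45.21/EI
Flexibility coefficients: a unit moment at one end gives L/(3EI) there and L/(6EI) at the far end, so f₁₁ = f₂₂ = 1/EI and f₁₂ = f₂₁ = 0.5/EI.
Compatibility — zero rotation at each built-in end:
  1 M_P + 0.5 M_Q = 60.1
  0.5 M_P + 1 M_Q = 45.21
Solving the pair gives M_P = 49.99 kip·ft and M_Q = 20.22 kip·ft (hogging).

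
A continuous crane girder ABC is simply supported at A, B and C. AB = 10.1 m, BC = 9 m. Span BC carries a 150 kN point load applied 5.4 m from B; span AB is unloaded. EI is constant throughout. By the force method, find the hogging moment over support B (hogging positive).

Take M_B as the redundant. Released structure: two simple spans AB and BC with a hinge at B.
Discontinuity in slope at B on the released structure — sum the simple-span end rotations:
  span BC: point load 150 at a = 5.4: Pab(L + b)/(6LEI) = 680.4/EI
  relative rotation θ_0 = (0 + 680.4)/EI = 680.4/EI
A unit hogging moment at B produces rotation L₁/(3EI) + L₂/(3EI) = 6.367/EI.
Slope continuity at B: θ_0 = M_B·6.367/EI, so M_B = 680.4/6.367 = 106.9 kN·m (hogging).

M_B = 106.9 kN·m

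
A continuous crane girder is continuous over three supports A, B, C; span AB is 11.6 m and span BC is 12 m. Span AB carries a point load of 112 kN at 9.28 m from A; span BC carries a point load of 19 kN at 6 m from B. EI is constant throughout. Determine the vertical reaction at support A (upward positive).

R_A = 12.6 kN

Take M_B as the redundant. Released structure: two simple spans AB and BC with a hinge at B.
Discontinuity in slope at B on the released structure — sum the simple-span end rotations:
  span AB: point load 112 at a = 9.28: Pab(L + a)/(6LEI) = 723.4/EI
  span BC: point load 19 at a = 6: Pab(L + b)/(6LEI) = 171/EI
  relative rotation θ_0 = (723.4 + 171)/EI = 894.4/EI
A unit hogging moment at B produces rotation L₁/(3EI) + L₂/(3EI) = 7.867/EI.
Compatibility: M_B·(L₁+L₂)/(3EI) = θ_0, giving M_B = 113.7 kN·m (hogging).
Span AB, ΣM about A with M_B applied at B: R_B^{AB}·11.6 = 1039 + 113.7, so R_B^{AB} = 99.4 kN and R_A = 112 − 99.4 = 12.6 kN.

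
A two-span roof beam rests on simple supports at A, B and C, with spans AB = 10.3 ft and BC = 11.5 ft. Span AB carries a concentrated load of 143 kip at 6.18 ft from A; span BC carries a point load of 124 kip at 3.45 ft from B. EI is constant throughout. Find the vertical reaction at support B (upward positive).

R_B = 221.9 kip

Insert a hinge at B; M_B is the redundant, and each span becomes simply supported.
End slopes at the hinge B, treating each span as simply supported:
  span AB: point load 143 at a = 6.18: Pab(L + a)/(6LEI) = 970.9/EI
  span BC: point load 124 at a = 3.45: Pab(L + b)/(6LEI) = 975.7/EI
  relative rotation θ_0 = (970.9 + 975.7)/EI = 1947/EI
A unit hogging moment at B produces rotation L₁/(3EI) + L₂/(3EI) = 7.267/EI.
Slope continuity at B: θ_0 = M_B·7.267/EI, so M_B = 1947/7.267 = 267.9 kip·ft (hogging).
Span AB, ΣM about A with M_B applied at B: R_B^{AB}·10.3 = 883.7 + 267.9, so R_B^{AB} = 111.8 kip and R_A = 143 − 111.8 = 31.19 kip.
Span BC, ΣM about C: R_B^{BC}·11.5 = 998.2 + 267.9, so R_B^{BC} = 110.1 kip and R_C = 124 − 110.1 = 13.91 kip.
R_B = 111.8 + 110.1 = 221.9 kip.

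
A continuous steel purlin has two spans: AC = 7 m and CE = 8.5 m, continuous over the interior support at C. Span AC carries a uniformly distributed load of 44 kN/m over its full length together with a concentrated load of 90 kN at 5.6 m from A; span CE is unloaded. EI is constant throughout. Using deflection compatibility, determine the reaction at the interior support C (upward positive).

Insert a hinge at C; M_C is the redundant, and each span becomes simply supported.
Discontinuity in slope at C on the released structure — sum the simple-span end rotations:
  span AC: UDL 44: wL³/(24EI) = 628.8/EI
  span AC: point load 90 at a = 5.6: Pab(L + a)/(6LEI) = 211.7/EI
  relative rotation θ_0 = (840.5 + 0)/EI = 840.5/EI
A unit hogging moment at C produces rotation L₁/(3EI) + L₂/(3EI) = 5.167/EI.
Compatibility: M_C·(L₁+L₂)/(3EI) = θ_0, giving M_C = 162.7 kN·m (hogging).
Span AC, ΣM about A with M_C applied at C: R_C^{AC}·7 = 1582 + 162.7, so R_C^{AC} = 249.2 kN and R_A = 398 − 249.2 = 148.8 kN.
Span CE, ΣM about E: R_C^{CE}·8.5 = 0 + 162.7, so R_C^{CE} = 19.14 kN and R_E = 0 − 19.14 = -19.14 kN.
R_C = 249.2 + 19.14 = 268.4 kN.

R_C = 268.4 kN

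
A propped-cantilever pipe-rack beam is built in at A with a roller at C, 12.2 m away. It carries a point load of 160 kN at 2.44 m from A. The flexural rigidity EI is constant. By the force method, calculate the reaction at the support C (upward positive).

R_C = 8.96 kN

Remove the prop at C; the released (primary) structure is a cantilever built in at A.
Downward deflection at the released point C due to the loads:
  point load 160 at a = 2.44: Pa²(3L − a)/(6EI) = 5423/EI
Tip deflection under a unit load at C: L³/(3EI) = 605.3/EI.
The prop prevents deflection at C: R_C = δ_0/δ_{CC} = 5423/605.3 = 8.96 kN.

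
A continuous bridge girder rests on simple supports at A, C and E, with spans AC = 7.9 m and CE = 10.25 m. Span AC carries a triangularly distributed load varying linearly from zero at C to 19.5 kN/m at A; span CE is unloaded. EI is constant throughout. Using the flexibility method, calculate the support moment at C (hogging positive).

Release continuity at C by inserting a hinge; the redundant is the internal moment M_C. The primary structure is two simply-supported spans AC and CE.
Rotations at C on the released spans (each span's end-slope, ×1/EI):
  span AC: triangular load, peak 19.5: 7w₀L³/(360EI) = 186.9/EI
  relative rotation θ_0 = (186.9 + 0)/EI = 186.9/EI
A unit hogging moment at C produces rotation L₁/(3EI) + L₂/(3EI) = 6.05/EI.
Compatibility: M_C·(L₁+L₂)/(3EI) = θ_0, giving M_C = 30.9 kN·m (hogging).

M_C = 30.9 kN·m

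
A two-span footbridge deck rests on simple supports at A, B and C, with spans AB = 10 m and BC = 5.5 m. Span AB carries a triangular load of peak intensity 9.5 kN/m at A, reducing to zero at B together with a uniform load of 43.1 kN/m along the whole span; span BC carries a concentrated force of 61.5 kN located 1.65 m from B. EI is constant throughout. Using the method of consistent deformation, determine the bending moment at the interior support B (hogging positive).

M_B = 404.8 kN·m

Release continuity at B by inserting a hinge; the redundant is the internal moment M_B. The primary structure is two simply-supported spans AB and BC.
Rotations at B on the released spans (each span's end-slope, ×1/EI):
  span AB: triangular load, peak 9.5: 7w₀L³/(360EI) = 184.7/EI
  span AB: UDL 43.1: wL³/(24EI) = 1796/EI
  span BC: point load 61.5 at a = 1.65: Pab(L + b)/(6LEI) = 110.7/EI
  relative rotation θ_0 = (1981 + 110.7)/EI = 2091/EI
A unit hogging moment at B produces rotation L₁/(3EI) + L₂/(3EI) = 5.167/EI.
Slope continuity at B: θ_0 = M_B·5.167/EI, so M_B = 2091/5.167 = 404.8 kN·m (hogging).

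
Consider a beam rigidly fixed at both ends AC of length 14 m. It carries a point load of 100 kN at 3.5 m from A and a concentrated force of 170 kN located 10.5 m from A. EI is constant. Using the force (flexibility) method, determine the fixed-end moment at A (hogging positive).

M_A = 308.4 kN·m

Release both end moments; the primary structure is a simply-supported span AC with redundants M_A and M_C.
End rotations of the released simple span under the applied load (×1/EI):
  at A: point load 100 at a = 3.5: Pab(L + b)/(6LEI) = 1072/EI
  at C: point load 100 at a = 3.5: Pab(L + a)/(6LEI) = 765.6/EI
  at A: point load 170 at a = 10.5: Pab(L + b)/(6LEI) = 1302/EI
  at C: point load 170 at a = 10.5: Pab(L + a)/(6LEI) = 1822/EI
  θ_A0 = 2373/EI,  θ_C0 = 2588/EI
Flexibility coefficients: a unit moment at one end gives L/(3EI) there and L/(6EI) at the far end, so f₁₁ = f₂₂ = 4.667/EI and f₁₂ = f₂₁ = 2.333/EI.
Compatibility — zero rotation at each built-in end:
  4.667 M_A + 2.333 M_C = 2373
  2.333 M_A + 4.667 M_C = 2588
Solving the pair gives M_A = 308.4 kN·m and M_C = 400.3 kN·m (hogging).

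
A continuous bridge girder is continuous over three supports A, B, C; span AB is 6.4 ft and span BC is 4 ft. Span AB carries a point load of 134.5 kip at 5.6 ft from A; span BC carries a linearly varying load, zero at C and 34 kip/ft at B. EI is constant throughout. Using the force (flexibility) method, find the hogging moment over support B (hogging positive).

Release continuity at B by inserting a hinge; the redundant is the internal moment M_B. The primary structure is two simply-supported spans AB and BC.
Rotations at B on the released spans (each span's end-slope, ×1/EI):
  span AB: point load 134.5 at a = 5.6: Pab(L + a)/(6LEI) = 188.3/EI
  span BC: triangular load, peak 34: w₀L³/(45EI) = 48.36/EI
  relative rotation θ_0 = (188.3 + 48.36)/EI = 236.7/EI
A unit hogging moment at B produces rotation L₁/(3EI) + L₂/(3EI) = 3.467/EI.
Slope continuity at B: θ_0 = M_B·3.467/EI, so M_B = 236.7/3.467 = 68.27 kip·ft (hogging).

M_B = 68.27 kip·ft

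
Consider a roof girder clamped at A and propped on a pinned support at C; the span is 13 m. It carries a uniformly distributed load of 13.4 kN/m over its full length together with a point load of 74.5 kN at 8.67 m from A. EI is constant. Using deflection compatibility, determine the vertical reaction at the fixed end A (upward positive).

Take the reaction at C as the redundant and release it; the primary structure is a cantilever fixed at A.
Primary-structure tip deflection at C by superposition:
  UDL 13.4: wL⁴/(8EI) = 47840/EI
  point load 74.5 at a = 8.67: Pa²(3L − a)/(6EI) = 28308/EI
  δ_0 = 76148/EI
Flexibility coefficient — unit upward force at C: δ_{CC} = L³/(3EI) = 732.3/EI.
The prop prevents deflection at C: R_C = δ_0/δ_{CC} = 76148/732.3 = 104 kN.
Vertical equilibrium: R_A = ΣP − R_C = 248.7 − 104 = 144.7 kN.

R_A = 144.7 kN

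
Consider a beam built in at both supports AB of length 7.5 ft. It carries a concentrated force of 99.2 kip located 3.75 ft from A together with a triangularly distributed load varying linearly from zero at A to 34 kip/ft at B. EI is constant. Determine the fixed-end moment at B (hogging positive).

Release both end moments; the primary structure is a simply-supported span AB with redundants M_A and M_B.
End rotations of the released simple span under the applied load (×1/EI):
  at A: point load 99.2 at a = 3.75: Pab(L + b)/(6LEI) = 348.8/EI
  at B: point load 99.2 at a = 3.75: Pab(L + a)/(6LEI) = 348.8/EI
  at A: triangular load, peak 34: 7w₀L³/(360EI) = 278.9/EI
  at B: triangular load, peak 34: w₀L³/(45EI) = 318.8/EI
  θ_A0 = 627.7/EI,  θ_B0 = 667.5/EI
Flexibility coefficients: a unit moment at one end gives L/(3EI) there and L/(6EI) at the far end, so f₁₁ = f₂₂ = 2.5/EI and f₁₂ = f₂₁ = 1.25/EI.
Compatibility — zero rotation at each built-in end:
  2.5 M_A + 1.25 M_B = 627.7
  1.25 M_A + 2.5 M_B = 667.5
Solving the pair gives M_A = 156.8 kip·ft and M_B = 188.6 kip·ft (hogging).

M_B = 188.6 kip·ft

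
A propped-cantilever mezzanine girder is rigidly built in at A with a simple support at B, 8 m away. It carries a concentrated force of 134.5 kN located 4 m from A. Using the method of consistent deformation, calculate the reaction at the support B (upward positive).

R_B = 42.03 kN

Release the roller at B. Primary structure: cantilever fixed at A.
Deflection at B on the released cantilever, summing each load's contribution:
  point load 134.5 at a = 4: Pa²(3L − a)/(6EI) = 7173/EI
Flexibility coefficient — unit upward force at B: δ_{BB} = L³/(3EI) = 170.7/EI.
Compatibility at B: δ_0 − R_B·δ_{BB} = 0, so R_B = 7173/170.7 = 42.03 kN.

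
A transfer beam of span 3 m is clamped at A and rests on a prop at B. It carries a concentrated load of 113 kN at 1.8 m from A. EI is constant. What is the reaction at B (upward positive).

R_B = 48.82 kN

Take the reaction at B as the redundant and release it; the primary structure is a cantilever fixed at A.
Deflection at B on the released cantilever, summing each load's contribution:
  point load 113 at a = 1.8: Pa²(3L − a)/(6EI) = 439.3/EI
Flexibility coefficient — unit upward force at B: δ_{BB} = L³/(3EI) = 9/EI.
The prop prevents deflection at B: R_B = δ_0/δ_{BB} = 439.3/9 = 48.82 kN.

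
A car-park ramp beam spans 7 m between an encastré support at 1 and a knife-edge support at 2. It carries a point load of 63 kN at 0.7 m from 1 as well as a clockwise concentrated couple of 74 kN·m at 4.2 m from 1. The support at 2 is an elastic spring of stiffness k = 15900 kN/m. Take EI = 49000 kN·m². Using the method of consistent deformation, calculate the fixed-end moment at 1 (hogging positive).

Release the roller at 2. Primary structure: cantilever fixed at 1.
Free-end deflection of the primary structure under the applied loading (downward +):
  point load 63 at a = 0.7: Pa²(3L − a)/(6EI) = 104.4/EI
  clockwise couple 74 at a = 4.2: M₀a(2L − a)/(2EI) = 1523/EI
  δ_0 = 1627/EI
Tip deflection under a unit load at 2: L³/(3EI) = 114.3/EI.
With EI = 49000 kN·m²: δ_0 = 0.033211 m and δ_{22} = 0.002333 m/kN.
Compatibility — the spring shortens by R_2/k under the reaction it provides: δ_0 − R_2·δ_{22} = R_2/k. With 1/k = 0.000063 m/kN, R_2 = δ_0 / (δ_{22} + 1/k) = 0.033211 / (0.002333 + 0.000063) = 13.86 kN.
Moment equilibrium about 1: M_1 = Σ(load moments about 1) − R_2·L = 118.1 − 13.86×7 = 21.08 kN·m.

M_1 = 21.08 kN·m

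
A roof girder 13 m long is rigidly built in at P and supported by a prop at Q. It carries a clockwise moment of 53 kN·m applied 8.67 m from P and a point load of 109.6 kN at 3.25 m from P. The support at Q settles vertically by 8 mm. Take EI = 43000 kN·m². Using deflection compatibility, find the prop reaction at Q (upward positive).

Release the roller at Q. Primary structure: cantilever fixed at P.
Primary-structure tip deflection at Q by superposition:
  clockwise couple 53 at a = 8.67: M₀a(2L − a)/(2EI) = 3982/EI
  point load 109.6 at a = 3.25: Pa²(3L − a)/(6EI) = 6898/EI
  δ_0 = 10879/EI
Tip deflection under a unit load at Q: L³/(3EI) = 732.3/EI.
With EI = 43000 kN·m²: δ_0 = 0.25301 m and δ_{QQ} = 0.017031 m/kN.
Compatibility — the beam at Q must follow the support down by 0.008 m: δ_0 − R_Q·δ_{QQ} = 0.008, so R_Q = (0.25301 − 0.008)/0.017031 = 14.39 kN.

R_Q = 14.39 kN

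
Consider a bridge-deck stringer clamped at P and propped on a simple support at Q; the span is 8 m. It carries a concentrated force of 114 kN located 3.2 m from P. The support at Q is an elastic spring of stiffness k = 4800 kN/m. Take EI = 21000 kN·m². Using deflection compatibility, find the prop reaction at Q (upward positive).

Choose R_Q as the redundant. The primary structure is the cantilever fixed at P.
Primary-structure tip deflection at Q by superposition:
  point load 114 at a = 3.2: Pa²(3L − a)/(6EI) = 4047/EI
Flexibility coefficient — unit upward force at Q: δ_{QQ} = L³/(3EI) = 170.7/EI.
With EI = 21000 kN·m²: δ_0 = 0.19271 m and δ_{QQ} = 0.008127 m/kN.
Compatibility — the spring shortens by R_Q/k under the reaction it provides: δ_0 − R_Q·δ_{QQ} = R_Q/k. With 1/k = 0.000208 m/kN, R_Q = δ_0 / (δ_{QQ} + 1/k) = 0.19271 / (0.008127 + 0.000208) = 23.12 kN.

R_Q = 23.12 kN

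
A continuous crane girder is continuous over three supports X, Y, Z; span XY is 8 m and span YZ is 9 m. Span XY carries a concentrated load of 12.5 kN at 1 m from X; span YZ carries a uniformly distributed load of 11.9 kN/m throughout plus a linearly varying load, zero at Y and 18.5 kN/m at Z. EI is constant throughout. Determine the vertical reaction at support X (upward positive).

R_X = -3.182 kN

Take M_Y as the redundant. Released structure: two simple spans XY and YZ with a hinge at Y.
Discontinuity in slope at Y on the released structure — sum the simple-span end rotations:
  span XY: point load 12.5 at a = 1: Pab(L + a)/(6LEI) = 16.41/EI
  span YZ: UDL 11.9: wL³/(24EI) = 361.5/EI
  span YZ: triangular load, peak 18.5: 7w₀L³/(360EI) = 262.2/EI
  relative rotation θ_0 = (16.41 + 623.7)/EI = 640.1/EI
A unit hogging moment at Y produces rotation L₁/(3EI) + L₂/(3EI) = 5.667/EI.
Compatibility: M_Y·(L₁+L₂)/(3EI) = θ_0, giving M_Y = 113 kN·m (hogging).
Span XY, ΣM about X with M_Y applied at Y: R_Y^{XY}·8 = 12.5 + 113, so R_Y^{XY} = 15.68 kN and R_X = 12.5 − 15.68 = -3.182 kN.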